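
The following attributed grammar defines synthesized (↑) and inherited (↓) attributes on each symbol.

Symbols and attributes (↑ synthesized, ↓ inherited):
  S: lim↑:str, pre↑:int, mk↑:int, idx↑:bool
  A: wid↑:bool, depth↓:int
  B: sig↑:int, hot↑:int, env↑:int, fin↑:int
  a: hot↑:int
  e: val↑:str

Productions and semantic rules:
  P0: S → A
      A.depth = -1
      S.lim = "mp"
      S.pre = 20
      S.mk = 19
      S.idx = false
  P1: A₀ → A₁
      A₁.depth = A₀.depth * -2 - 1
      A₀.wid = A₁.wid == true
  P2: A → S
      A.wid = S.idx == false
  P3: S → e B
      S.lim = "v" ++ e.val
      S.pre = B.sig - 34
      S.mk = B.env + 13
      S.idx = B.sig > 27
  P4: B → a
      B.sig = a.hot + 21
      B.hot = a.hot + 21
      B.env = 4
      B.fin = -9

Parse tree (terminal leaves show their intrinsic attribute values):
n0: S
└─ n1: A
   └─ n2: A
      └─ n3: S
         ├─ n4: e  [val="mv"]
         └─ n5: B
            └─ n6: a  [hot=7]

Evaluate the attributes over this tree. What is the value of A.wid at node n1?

1. n1.depth = -1  [-1]
2. n2.depth = 1  [A₀.depth * -2 - 1]
3. n4.val = "mv"  [terminal]
4. n6.hot = 7  [terminal]
5. n5.sig = 28  [a.hot + 21]
6. n5.hot = 28  [a.hot + 21]
7. n5.env = 4  [4]
8. n5.fin = -9  [-9]
9. n3.lim = "vmv"  ["v" ++ e.val]
10. n3.pre = -6  [B.sig - 34]
11. n3.mk = 17  [B.env + 13]
12. n3.idx = true  [B.sig > 27]
13. n2.wid = false  [S.idx == false]
14. n1.wid = false  [A₁.wid == true]
15. n0.lim = "mp"  ["mp"]
16. n0.pre = 20  [20]
17. n0.mk = 19  [19]
18. n0.idx = false  [false]

false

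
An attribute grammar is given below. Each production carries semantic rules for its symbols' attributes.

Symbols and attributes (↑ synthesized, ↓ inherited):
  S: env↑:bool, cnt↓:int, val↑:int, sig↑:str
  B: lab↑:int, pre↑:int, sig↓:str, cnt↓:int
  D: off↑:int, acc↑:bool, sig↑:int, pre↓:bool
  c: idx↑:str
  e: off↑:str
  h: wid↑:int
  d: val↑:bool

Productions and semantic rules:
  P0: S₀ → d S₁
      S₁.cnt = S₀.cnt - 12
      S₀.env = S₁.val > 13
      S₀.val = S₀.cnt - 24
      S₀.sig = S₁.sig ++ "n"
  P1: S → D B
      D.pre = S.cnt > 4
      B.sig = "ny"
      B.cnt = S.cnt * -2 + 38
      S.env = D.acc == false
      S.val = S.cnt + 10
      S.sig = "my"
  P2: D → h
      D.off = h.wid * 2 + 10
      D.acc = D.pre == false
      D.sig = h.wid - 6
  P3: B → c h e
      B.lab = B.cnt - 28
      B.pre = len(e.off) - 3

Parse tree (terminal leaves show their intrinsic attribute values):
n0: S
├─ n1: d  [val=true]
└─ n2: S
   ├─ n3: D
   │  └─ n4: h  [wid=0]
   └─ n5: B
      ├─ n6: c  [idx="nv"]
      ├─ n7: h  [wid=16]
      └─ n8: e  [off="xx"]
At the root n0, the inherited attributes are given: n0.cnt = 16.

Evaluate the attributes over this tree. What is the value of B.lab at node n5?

1. n0.cnt = 16  [given at root]
2. n1.val = true  [terminal]
3. n2.cnt = 4  [S₀.cnt - 12]
4. n3.pre = false  [S.cnt > 4]
5. n4.wid = 0  [terminal]
6. n3.off = 10  [h.wid * 2 + 10]
7. n3.acc = true  [D.pre == false]
8. n3.sig = -6  [h.wid - 6]
9. n5.sig = "ny"  ["ny"]
10. n5.cnt = 30  [S.cnt * -2 + 38]
11. n6.idx = "nv"  [terminal]
12. n7.wid = 16  [terminal]
13. n8.off = "xx"  [terminal]
14. n5.lab = 2  [B.cnt - 28]
15. n5.pre = -1  [len(e.off) - 3]
16. n2.env = false  [D.acc == false]
17. n2.val = 14  [S.cnt + 10]
18. n2.sig = "my"  ["my"]
19. n0.env = true  [S₁.val > 13]
20. n0.val = -8  [S₀.cnt - 24]
21. n0.sig = "myn"  [S₁.sig ++ "n"]

2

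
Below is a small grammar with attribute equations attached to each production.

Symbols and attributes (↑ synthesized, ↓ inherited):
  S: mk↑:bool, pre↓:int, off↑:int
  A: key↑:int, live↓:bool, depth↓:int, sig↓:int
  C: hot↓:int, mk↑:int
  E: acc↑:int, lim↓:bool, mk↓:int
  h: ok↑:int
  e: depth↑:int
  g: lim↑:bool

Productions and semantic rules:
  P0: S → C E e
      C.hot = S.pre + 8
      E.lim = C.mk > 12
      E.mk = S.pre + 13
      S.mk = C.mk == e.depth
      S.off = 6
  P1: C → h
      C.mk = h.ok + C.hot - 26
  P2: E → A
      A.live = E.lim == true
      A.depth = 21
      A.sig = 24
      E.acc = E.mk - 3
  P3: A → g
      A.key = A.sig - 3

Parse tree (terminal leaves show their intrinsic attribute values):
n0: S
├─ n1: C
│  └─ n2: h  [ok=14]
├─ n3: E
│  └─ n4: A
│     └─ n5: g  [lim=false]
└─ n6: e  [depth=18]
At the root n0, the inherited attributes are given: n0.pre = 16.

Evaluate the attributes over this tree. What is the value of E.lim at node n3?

1. n0.pre = 16  [given at root]
2. n1.hot = 24  [S.pre + 8]
3. n2.ok = 14  [terminal]
4. n1.mk = 12  [h.ok + C.hot - 26]
5. n3.lim = false  [C.mk > 12]
6. n3.mk = 29  [S.pre + 13]
7. n4.live = false  [E.lim == true]
8. n4.depth = 21  [21]
9. n4.sig = 24  [24]
10. n5.lim = false  [terminal]
11. n4.key = 21  [A.sig - 3]
12. n3.acc = 26  [E.mk - 3]
13. n6.depth = 18  [terminal]
14. n0.mk = false  [C.mk == e.depth]
15. n0.off = 6  [6]

false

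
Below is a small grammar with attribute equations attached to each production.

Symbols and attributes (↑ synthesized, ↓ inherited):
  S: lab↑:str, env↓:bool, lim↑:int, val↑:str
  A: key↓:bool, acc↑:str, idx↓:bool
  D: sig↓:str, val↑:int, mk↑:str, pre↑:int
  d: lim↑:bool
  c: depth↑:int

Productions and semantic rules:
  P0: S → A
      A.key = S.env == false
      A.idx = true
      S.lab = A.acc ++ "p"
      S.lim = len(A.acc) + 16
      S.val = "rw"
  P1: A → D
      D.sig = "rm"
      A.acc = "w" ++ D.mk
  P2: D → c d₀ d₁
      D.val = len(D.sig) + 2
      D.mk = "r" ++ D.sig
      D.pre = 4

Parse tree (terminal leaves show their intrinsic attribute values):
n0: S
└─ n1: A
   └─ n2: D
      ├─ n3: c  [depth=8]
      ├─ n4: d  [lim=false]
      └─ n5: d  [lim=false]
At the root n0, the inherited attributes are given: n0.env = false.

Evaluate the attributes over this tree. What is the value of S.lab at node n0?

1. n0.env = false  [given at root]
2. n1.key = true  [S.env == false]
3. n1.idx = true  [true]
4. n2.sig = "rm"  ["rm"]
5. n3.depth = 8  [terminal]
6. n4.lim = false  [terminal]
7. n5.lim = false  [terminal]
8. n2.val = 4  [len(D.sig) + 2]
9. n2.mk = "rrm"  ["r" ++ D.sig]
10. n2.pre = 4  [4]
11. n1.acc = "wrrm"  ["w" ++ D.mk]
12. n0.lab = "wrrmp"  [A.acc ++ "p"]
13. n0.lim = 20  [len(A.acc) + 16]
14. n0.val = "rw"  ["rw"]

"wrrmp"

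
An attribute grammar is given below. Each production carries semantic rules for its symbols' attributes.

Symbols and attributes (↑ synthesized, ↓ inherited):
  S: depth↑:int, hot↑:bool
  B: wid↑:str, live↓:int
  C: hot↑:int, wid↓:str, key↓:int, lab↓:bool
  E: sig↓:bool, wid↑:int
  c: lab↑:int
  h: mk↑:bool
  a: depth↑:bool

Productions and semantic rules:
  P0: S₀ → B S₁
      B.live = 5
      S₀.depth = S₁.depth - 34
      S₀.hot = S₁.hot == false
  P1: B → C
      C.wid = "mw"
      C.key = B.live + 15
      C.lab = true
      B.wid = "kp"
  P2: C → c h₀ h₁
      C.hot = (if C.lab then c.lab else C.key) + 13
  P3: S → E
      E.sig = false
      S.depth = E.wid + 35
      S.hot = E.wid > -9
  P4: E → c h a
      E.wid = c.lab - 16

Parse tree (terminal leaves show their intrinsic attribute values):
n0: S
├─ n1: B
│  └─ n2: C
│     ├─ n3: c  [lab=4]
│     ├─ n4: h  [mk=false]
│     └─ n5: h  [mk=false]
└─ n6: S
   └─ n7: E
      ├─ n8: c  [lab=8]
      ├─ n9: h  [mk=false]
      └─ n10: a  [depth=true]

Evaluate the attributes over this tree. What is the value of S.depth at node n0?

-7

1. n1.live = 5  [5]
2. n2.wid = "mw"  ["mw"]
3. n2.key = 20  [B.live + 15]
4. n2.lab = true  [true]
5. n3.lab = 4  [terminal]
6. n4.mk = false  [terminal]
7. n5.mk = false  [terminal]
8. n2.hot = 17  [(if C.lab then c.lab else C.key) + 13]
9. n1.wid = "kp"  ["kp"]
10. n7.sig = false  [false]
11. n8.lab = 8  [terminal]
12. n9.mk = false  [terminal]
13. n10.depth = true  [terminal]
14. n7.wid = -8  [c.lab - 16]
15. n6.depth = 27  [E.wid + 35]
16. n6.hot = true  [E.wid > -9]
17. n0.depth = -7  [S₁.depth - 34]
18. n0.hot = false  [S₁.hot == false]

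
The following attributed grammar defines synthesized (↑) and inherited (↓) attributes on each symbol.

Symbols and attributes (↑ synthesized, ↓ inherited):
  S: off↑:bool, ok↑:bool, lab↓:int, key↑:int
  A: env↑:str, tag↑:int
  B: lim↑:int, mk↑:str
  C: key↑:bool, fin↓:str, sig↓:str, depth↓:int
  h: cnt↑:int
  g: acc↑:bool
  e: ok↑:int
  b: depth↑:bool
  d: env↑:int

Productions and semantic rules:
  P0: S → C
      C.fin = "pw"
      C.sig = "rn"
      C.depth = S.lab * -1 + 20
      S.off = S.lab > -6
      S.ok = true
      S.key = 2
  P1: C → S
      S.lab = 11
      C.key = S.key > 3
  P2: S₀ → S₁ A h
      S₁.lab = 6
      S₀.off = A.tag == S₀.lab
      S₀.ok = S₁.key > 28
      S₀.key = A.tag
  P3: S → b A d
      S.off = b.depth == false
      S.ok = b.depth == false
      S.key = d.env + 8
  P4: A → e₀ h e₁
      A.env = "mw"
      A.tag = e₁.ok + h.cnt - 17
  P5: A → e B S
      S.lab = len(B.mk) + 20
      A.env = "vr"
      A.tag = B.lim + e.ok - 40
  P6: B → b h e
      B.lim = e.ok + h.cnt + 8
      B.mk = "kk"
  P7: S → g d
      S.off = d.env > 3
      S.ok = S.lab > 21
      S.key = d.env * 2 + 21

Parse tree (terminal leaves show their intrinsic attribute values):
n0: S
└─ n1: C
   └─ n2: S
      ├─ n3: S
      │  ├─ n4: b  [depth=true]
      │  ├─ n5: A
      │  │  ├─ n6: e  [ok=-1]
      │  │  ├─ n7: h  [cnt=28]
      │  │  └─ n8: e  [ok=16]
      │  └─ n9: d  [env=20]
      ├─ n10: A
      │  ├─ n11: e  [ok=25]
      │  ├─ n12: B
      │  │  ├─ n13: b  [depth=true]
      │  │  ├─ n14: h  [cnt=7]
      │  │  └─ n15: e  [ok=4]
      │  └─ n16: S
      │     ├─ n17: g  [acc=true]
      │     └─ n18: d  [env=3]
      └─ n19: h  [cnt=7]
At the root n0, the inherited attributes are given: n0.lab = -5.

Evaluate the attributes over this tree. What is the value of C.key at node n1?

1. n0.lab = -5  [given at root]
2. n1.fin = "pw"  ["pw"]
3. n1.sig = "rn"  ["rn"]
4. n1.depth = 25  [S.lab * -1 + 20]
5. n2.lab = 11  [11]
6. n3.lab = 6  [6]
7. n4.depth = true  [terminal]
8. n6.ok = -1  [terminal]
9. n7.cnt = 28  [terminal]
10. n8.ok = 16  [terminal]
11. n5.env = "mw"  ["mw"]
12. n5.tag = 27  [e₁.ok + h.cnt - 17]
13. n9.env = 20  [terminal]
14. n3.off = false  [b.depth == false]
15. n3.ok = false  [b.depth == false]
16. n3.key = 28  [d.env + 8]
17. n11.ok = 25  [terminal]
18. n13.depth = true  [terminal]
19. n14.cnt = 7  [terminal]
20. n15.ok = 4  [terminal]
21. n12.lim = 19  [e.ok + h.cnt + 8]
22. n12.mk = "kk"  ["kk"]
23. n16.lab = 22  [len(B.mk) + 20]
24. n17.acc = true  [terminal]
25. n18.env = 3  [terminal]
26. n16.off = false  [d.env > 3]
27. n16.ok = true  [S.lab > 21]
28. n16.key = 27  [d.env * 2 + 21]
29. n10.env = "vr"  ["vr"]
30. n10.tag = 4  [B.lim + e.ok - 40]
31. n19.cnt = 7  [terminal]
32. n2.off = false  [A.tag == S₀.lab]
33. n2.ok = false  [S₁.key > 28]
34. n2.key = 4  [A.tag]
35. n1.key = true  [S.key > 3]
36. n0.off = true  [S.lab > -6]
37. n0.ok = true  [true]
38. n0.key = 2  [2]

true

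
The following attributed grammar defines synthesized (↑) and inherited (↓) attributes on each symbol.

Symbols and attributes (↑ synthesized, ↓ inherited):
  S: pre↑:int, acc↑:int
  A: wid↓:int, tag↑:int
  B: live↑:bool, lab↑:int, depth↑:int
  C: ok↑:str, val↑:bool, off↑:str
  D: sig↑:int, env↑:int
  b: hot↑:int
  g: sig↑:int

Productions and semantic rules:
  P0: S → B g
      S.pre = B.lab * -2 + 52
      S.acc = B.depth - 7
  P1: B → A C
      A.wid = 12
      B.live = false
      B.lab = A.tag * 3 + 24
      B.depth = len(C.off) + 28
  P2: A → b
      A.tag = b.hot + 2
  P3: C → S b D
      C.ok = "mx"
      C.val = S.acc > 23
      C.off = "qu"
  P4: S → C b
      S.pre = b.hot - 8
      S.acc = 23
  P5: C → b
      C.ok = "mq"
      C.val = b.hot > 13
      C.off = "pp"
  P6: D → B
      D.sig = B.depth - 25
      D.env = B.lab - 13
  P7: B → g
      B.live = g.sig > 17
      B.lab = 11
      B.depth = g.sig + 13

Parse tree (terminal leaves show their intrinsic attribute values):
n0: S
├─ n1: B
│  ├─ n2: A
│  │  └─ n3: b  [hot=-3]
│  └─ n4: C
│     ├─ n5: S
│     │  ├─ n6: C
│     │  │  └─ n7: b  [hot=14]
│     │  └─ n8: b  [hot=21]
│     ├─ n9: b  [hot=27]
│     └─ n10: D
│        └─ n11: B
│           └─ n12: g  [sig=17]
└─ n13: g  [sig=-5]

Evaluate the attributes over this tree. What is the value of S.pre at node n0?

1. n2.wid = 12  [12]
2. n3.hot = -3  [terminal]
3. n2.tag = -1  [b.hot + 2]
4. n7.hot = 14  [terminal]
5. n6.ok = "mq"  ["mq"]
6. n6.val = true  [b.hot > 13]
7. n6.off = "pp"  ["pp"]
8. n8.hot = 21  [terminal]
9. n5.pre = 13  [b.hot - 8]
10. n5.acc = 23  [23]
11. n9.hot = 27  [terminal]
12. n12.sig = 17  [terminal]
13. n11.live = false  [g.sig > 17]
14. n11.lab = 11  [11]
15. n11.depth = 30  [g.sig + 13]
16. n10.sig = 5  [B.depth - 25]
17. n10.env = -2  [B.lab - 13]
18. n4.ok = "mx"  ["mx"]
19. n4.val = false  [S.acc > 23]
20. n4.off = "qu"  ["qu"]
21. n1.live = false  [false]
22. n1.lab = 21  [A.tag * 3 + 24]
23. n1.depth = 30  [len(C.off) + 28]
24. n13.sig = -5  [terminal]
25. n0.pre = 10  [B.lab * -2 + 52]
26. n0.acc = 23  [B.depth - 7]

10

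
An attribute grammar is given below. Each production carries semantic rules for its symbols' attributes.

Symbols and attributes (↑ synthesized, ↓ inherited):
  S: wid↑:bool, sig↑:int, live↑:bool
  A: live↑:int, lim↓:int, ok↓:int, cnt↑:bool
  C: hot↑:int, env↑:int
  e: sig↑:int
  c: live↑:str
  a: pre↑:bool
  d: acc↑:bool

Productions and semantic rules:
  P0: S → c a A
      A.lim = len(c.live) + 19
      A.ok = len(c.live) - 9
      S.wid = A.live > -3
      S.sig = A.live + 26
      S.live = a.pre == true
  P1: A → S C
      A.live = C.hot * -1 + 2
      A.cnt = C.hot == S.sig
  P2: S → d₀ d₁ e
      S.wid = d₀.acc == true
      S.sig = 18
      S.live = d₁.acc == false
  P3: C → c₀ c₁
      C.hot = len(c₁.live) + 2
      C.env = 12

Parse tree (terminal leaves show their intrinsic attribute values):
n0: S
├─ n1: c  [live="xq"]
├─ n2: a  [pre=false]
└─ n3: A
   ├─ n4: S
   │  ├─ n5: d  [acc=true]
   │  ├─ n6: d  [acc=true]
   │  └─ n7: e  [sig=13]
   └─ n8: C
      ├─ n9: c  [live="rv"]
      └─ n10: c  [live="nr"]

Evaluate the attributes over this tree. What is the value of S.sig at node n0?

1. n1.live = "xq"  [terminal]
2. n2.pre = false  [terminal]
3. n3.lim = 21  [len(c.live) + 19]
4. n3.ok = -7  [len(c.live) - 9]
5. n5.acc = true  [terminal]
6. n6.acc = true  [terminal]
7. n7.sig = 13  [terminal]
8. n4.wid = true  [d₀.acc == true]
9. n4.sig = 18  [18]
10. n4.live = false  [d₁.acc == false]
11. n9.live = "rv"  [terminal]
12. n10.live = "nr"  [terminal]
13. n8.hot = 4  [len(c₁.live) + 2]
14. n8.env = 12  [12]
15. n3.live = -2  [C.hot * -1 + 2]
16. n3.cnt = false  [C.hot == S.sig]
17. n0.wid = true  [A.live > -3]
18. n0.sig = 24  [A.live + 26]
19. n0.live = false  [a.pre == true]

24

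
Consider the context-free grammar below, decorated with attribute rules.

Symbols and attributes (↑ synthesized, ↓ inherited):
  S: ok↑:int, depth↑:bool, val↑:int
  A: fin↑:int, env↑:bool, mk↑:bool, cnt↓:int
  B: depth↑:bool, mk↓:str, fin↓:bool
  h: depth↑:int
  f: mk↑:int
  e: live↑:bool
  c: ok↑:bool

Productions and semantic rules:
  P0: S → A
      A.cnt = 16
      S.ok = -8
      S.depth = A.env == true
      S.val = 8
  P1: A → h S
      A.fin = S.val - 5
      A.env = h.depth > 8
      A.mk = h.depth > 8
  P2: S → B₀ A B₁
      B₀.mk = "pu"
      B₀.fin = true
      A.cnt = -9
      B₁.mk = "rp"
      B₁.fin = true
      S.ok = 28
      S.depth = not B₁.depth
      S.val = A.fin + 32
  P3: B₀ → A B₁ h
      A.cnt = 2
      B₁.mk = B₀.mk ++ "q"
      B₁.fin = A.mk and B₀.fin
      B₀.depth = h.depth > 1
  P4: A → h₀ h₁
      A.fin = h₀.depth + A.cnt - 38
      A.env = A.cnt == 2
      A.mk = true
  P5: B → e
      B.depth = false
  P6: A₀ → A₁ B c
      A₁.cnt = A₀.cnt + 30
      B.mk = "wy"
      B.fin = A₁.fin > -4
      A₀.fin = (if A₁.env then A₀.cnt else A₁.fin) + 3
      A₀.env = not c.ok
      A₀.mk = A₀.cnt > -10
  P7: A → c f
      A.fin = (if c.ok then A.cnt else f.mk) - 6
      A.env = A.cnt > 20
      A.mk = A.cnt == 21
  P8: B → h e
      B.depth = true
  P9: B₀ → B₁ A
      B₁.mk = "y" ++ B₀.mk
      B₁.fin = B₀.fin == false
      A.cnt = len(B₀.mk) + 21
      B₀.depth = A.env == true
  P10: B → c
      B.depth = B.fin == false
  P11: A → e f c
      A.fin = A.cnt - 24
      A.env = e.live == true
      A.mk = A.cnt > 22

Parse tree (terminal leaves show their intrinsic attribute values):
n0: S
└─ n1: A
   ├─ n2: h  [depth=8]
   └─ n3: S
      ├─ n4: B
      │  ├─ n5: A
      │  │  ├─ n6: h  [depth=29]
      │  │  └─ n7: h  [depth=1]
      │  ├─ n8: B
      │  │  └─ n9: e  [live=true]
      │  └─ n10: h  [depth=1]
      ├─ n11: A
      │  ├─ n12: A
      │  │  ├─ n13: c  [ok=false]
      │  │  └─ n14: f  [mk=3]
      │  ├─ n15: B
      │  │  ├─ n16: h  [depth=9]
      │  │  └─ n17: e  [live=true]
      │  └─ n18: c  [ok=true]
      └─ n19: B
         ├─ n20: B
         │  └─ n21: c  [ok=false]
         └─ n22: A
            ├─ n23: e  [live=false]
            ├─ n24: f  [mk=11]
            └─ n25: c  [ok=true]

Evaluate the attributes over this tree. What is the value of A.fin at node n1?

21

1. n1.cnt = 16  [16]
2. n2.depth = 8  [terminal]
3. n4.mk = "pu"  ["pu"]
4. n4.fin = true  [true]
5. n5.cnt = 2  [2]
6. n6.depth = 29  [terminal]
7. n7.depth = 1  [terminal]
8. n5.fin = -7  [h₀.depth + A.cnt - 38]
9. n5.env = true  [A.cnt == 2]
10. n5.mk = true  [true]
11. n8.mk = "puq"  [B₀.mk ++ "q"]
12. n8.fin = true  [A.mk and B₀.fin]
13. n9.live = true  [terminal]
14. n8.depth = false  [false]
15. n10.depth = 1  [terminal]
16. n4.depth = false  [h.depth > 1]
17. n11.cnt = -9  [-9]
18. n12.cnt = 21  [A₀.cnt + 30]
19. n13.ok = false  [terminal]
20. n14.mk = 3  [terminal]
21. n12.fin = -3  [(if c.ok then A.cnt else f.mk) - 6]
22. n12.env = true  [A.cnt > 20]
23. n12.mk = true  [A.cnt == 21]
24. n15.mk = "wy"  ["wy"]
25. n15.fin = true  [A₁.fin > -4]
26. n16.depth = 9  [terminal]
27. n17.live = true  [terminal]
28. n15.depth = true  [true]
29. n18.ok = true  [terminal]
30. n11.fin = -6  [(if A₁.env then A₀.cnt else A₁.fin) + 3]
31. n11.env = false  [not c.ok]
32. n11.mk = true  [A₀.cnt > -10]
33. n19.mk = "rp"  ["rp"]
34. n19.fin = true  [true]
35. n20.mk = "yrp"  ["y" ++ B₀.mk]
36. n20.fin = false  [B₀.fin == false]
37. n21.ok = false  [terminal]
38. n20.depth = true  [B.fin == false]
39. n22.cnt = 23  [len(B₀.mk) + 21]
40. n23.live = false  [terminal]
41. n24.mk = 11  [terminal]
42. n25.ok = true  [terminal]
43. n22.fin = -1  [A.cnt - 24]
44. n22.env = false  [e.live == true]
45. n22.mk = true  [A.cnt > 22]
46. n19.depth = false  [A.env == true]
47. n3.ok = 28  [28]
48. n3.depth = true  [not B₁.depth]
49. n3.val = 26  [A.fin + 32]
50. n1.fin = 21  [S.val - 5]
51. n1.env = false  [h.depth > 8]
52. n1.mk = false  [h.depth > 8]
53. n0.ok = -8  [-8]
54. n0.depth = false  [A.env == true]
55. n0.val = 8  [8]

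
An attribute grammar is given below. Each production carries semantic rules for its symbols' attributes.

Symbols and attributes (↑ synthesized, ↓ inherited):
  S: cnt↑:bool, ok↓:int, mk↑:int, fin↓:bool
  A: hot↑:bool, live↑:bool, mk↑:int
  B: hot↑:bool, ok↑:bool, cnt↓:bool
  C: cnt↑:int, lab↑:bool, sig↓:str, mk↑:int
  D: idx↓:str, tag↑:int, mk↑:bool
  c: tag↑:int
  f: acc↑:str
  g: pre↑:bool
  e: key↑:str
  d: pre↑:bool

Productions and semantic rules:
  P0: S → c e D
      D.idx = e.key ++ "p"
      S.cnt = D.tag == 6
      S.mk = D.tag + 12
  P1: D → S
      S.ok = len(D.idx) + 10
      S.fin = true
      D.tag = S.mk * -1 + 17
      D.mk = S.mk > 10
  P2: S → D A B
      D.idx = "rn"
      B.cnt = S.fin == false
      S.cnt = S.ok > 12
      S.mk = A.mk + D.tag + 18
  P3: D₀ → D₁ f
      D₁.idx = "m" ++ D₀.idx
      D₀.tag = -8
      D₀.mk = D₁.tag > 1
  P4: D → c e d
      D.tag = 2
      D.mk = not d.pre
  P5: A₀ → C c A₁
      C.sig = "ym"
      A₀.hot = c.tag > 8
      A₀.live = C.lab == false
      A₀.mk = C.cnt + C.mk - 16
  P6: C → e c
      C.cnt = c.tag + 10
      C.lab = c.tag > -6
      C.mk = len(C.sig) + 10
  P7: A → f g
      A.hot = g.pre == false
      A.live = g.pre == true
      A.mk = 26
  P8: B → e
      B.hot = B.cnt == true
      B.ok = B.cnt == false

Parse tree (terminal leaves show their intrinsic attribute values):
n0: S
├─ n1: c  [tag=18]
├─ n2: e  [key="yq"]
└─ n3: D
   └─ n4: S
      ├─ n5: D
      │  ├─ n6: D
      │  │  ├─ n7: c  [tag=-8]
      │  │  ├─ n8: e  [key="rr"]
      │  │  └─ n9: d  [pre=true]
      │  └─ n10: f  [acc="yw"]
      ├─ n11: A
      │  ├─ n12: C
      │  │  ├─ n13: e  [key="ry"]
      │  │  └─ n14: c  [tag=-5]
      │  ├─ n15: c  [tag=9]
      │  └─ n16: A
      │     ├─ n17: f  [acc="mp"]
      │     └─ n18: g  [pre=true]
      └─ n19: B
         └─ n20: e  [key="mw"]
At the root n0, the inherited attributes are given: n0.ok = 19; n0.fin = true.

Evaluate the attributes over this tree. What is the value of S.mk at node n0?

18

1. n0.ok = 19  [given at root]
2. n0.fin = true  [given at root]
3. n1.tag = 18  [terminal]
4. n2.key = "yq"  [terminal]
5. n3.idx = "yqp"  [e.key ++ "p"]
6. n4.ok = 13  [len(D.idx) + 10]
7. n4.fin = true  [true]
8. n5.idx = "rn"  ["rn"]
9. n6.idx = "mrn"  ["m" ++ D₀.idx]
10. n7.tag = -8  [terminal]
11. n8.key = "rr"  [terminal]
12. n9.pre = true  [terminal]
13. n6.tag = 2  [2]
14. n6.mk = false  [not d.pre]
15. n10.acc = "yw"  [terminal]
16. n5.tag = -8  [-8]
17. n5.mk = true  [D₁.tag > 1]
18. n12.sig = "ym"  ["ym"]
19. n13.key = "ry"  [terminal]
20. n14.tag = -5  [terminal]
21. n12.cnt = 5  [c.tag + 10]
22. n12.lab = true  [c.tag > -6]
23. n12.mk = 12  [len(C.sig) + 10]
24. n15.tag = 9  [terminal]
25. n17.acc = "mp"  [terminal]
26. n18.pre = true  [terminal]
27. n16.hot = false  [g.pre == false]
28. n16.live = true  [g.pre == true]
29. n16.mk = 26  [26]
30. n11.hot = true  [c.tag > 8]
31. n11.live = false  [C.lab == false]
32. n11.mk = 1  [C.cnt + C.mk - 16]
33. n19.cnt = false  [S.fin == false]
34. n20.key = "mw"  [terminal]
35. n19.hot = false  [B.cnt == true]
36. n19.ok = true  [B.cnt == false]
37. n4.cnt = true  [S.ok > 12]
38. n4.mk = 11  [A.mk + D.tag + 18]
39. n3.tag = 6  [S.mk * -1 + 17]
40. n3.mk = true  [S.mk > 10]
41. n0.cnt = true  [D.tag == 6]
42. n0.mk = 18  [D.tag + 12]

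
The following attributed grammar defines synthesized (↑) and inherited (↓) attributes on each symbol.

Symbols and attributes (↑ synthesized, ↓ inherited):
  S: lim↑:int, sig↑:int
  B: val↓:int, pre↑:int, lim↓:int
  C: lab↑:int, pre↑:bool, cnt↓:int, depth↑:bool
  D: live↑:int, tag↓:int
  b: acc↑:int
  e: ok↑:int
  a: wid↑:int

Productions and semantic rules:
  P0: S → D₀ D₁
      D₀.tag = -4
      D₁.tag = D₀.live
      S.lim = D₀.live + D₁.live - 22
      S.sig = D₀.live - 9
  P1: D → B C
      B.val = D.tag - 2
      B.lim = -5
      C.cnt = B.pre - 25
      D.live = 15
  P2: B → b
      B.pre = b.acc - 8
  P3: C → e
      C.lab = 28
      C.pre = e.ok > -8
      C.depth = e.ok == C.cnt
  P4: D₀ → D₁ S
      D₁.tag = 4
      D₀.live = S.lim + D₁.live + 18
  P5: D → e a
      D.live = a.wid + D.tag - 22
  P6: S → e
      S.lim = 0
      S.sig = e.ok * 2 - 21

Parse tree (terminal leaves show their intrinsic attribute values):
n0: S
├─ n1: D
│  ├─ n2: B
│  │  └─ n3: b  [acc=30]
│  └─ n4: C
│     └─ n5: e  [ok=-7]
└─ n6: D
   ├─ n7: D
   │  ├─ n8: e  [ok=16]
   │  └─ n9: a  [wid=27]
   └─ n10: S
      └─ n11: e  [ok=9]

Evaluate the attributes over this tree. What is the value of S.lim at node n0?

1. n1.tag = -4  [-4]
2. n2.val = -6  [D.tag - 2]
3. n2.lim = -5  [-5]
4. n3.acc = 30  [terminal]
5. n2.pre = 22  [b.acc - 8]
6. n4.cnt = -3  [B.pre - 25]
7. n5.ok = -7  [terminal]
8. n4.lab = 28  [28]
9. n4.pre = true  [e.ok > -8]
10. n4.depth = false  [e.ok == C.cnt]
11. n1.live = 15  [15]
12. n6.tag = 15  [D₀.live]
13. n7.tag = 4  [4]
14. n8.ok = 16  [terminal]
15. n9.wid = 27  [terminal]
16. n7.live = 9  [a.wid + D.tag - 22]
17. n11.ok = 9  [terminal]
18. n10.lim = 0  [0]
19. n10.sig = -3  [e.ok * 2 - 21]
20. n6.live = 27  [S.lim + D₁.live + 18]
21. n0.lim = 20  [D₀.live + D₁.live - 22]
22. n0.sig = 6  [D₀.live - 9]

20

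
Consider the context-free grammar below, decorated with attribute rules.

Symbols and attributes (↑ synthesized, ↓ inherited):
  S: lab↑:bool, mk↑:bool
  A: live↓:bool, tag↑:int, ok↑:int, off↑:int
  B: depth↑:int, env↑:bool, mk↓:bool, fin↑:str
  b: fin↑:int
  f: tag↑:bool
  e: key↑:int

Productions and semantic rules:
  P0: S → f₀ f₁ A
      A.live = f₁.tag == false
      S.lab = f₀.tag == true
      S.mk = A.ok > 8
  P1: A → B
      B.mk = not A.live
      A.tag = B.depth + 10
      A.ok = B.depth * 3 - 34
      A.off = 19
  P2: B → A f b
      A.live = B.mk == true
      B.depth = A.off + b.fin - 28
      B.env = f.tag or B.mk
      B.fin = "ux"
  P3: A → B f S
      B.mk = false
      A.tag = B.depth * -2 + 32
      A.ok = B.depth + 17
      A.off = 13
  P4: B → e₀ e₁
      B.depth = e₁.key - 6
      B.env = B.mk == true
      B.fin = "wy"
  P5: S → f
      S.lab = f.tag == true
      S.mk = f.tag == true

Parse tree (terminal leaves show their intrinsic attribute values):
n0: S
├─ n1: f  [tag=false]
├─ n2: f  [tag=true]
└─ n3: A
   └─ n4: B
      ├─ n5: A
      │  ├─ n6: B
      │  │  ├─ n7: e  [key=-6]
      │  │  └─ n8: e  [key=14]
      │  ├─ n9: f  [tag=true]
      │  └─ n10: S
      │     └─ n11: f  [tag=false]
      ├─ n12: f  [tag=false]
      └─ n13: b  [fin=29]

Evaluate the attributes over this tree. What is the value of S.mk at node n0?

1. n1.tag = false  [terminal]
2. n2.tag = true  [terminal]
3. n3.live = false  [f₁.tag == false]
4. n4.mk = true  [not A.live]
5. n5.live = true  [B.mk == true]
6. n6.mk = false  [false]
7. n7.key = -6  [terminal]
8. n8.key = 14  [terminal]
9. n6.depth = 8  [e₁.key - 6]
10. n6.env = false  [B.mk == true]
11. n6.fin = "wy"  ["wy"]
12. n9.tag = true  [terminal]
13. n11.tag = false  [terminal]
14. n10.lab = false  [f.tag == true]
15. n10.mk = false  [f.tag == true]
16. n5.tag = 16  [B.depth * -2 + 32]
17. n5.ok = 25  [B.depth + 17]
18. n5.off = 13  [13]
19. n12.tag = false  [terminal]
20. n13.fin = 29  [terminal]
21. n4.depth = 14  [A.off + b.fin - 28]
22. n4.env = true  [f.tag or B.mk]
23. n4.fin = "ux"  ["ux"]
24. n3.tag = 24  [B.depth + 10]
25. n3.ok = 8  [B.depth * 3 - 34]
26. n3.off = 19  [19]
27. n0.lab = false  [f₀.tag == true]
28. n0.mk = false  [A.ok > 8]

false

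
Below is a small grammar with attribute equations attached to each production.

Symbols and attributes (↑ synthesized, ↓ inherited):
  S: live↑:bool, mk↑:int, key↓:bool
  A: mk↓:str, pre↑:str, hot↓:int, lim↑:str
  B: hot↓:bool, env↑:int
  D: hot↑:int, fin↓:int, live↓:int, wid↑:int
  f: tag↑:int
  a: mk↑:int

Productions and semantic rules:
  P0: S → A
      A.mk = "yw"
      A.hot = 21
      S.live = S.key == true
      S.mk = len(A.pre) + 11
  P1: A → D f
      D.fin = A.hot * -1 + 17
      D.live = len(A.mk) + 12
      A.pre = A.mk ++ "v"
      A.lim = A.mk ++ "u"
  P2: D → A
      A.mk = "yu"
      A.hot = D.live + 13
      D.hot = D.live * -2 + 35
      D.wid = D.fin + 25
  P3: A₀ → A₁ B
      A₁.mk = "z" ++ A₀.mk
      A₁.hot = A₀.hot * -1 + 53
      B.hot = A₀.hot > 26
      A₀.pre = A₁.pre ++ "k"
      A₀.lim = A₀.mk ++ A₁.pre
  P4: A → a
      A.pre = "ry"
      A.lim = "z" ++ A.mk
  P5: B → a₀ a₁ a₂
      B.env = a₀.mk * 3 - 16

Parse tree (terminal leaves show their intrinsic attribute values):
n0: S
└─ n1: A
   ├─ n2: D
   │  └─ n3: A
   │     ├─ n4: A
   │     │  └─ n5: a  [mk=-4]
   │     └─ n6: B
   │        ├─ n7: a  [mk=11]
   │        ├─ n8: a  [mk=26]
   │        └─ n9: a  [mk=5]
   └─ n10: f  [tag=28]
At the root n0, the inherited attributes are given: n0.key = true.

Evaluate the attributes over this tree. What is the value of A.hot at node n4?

26

1. n0.key = true  [given at root]
2. n1.mk = "yw"  ["yw"]
3. n1.hot = 21  [21]
4. n2.fin = -4  [A.hot * -1 + 17]
5. n2.live = 14  [len(A.mk) + 12]
6. n3.mk = "yu"  ["yu"]
7. n3.hot = 27  [D.live + 13]
8. n4.mk = "zyu"  ["z" ++ A₀.mk]
9. n4.hot = 26  [A₀.hot * -1 + 53]
10. n5.mk = -4  [terminal]
11. n4.pre = "ry"  ["ry"]
12. n4.lim = "zzyu"  ["z" ++ A.mk]
13. n6.hot = true  [A₀.hot > 26]
14. n7.mk = 11  [terminal]
15. n8.mk = 26  [terminal]
16. n9.mk = 5  [terminal]
17. n6.env = 17  [a₀.mk * 3 - 16]
18. n3.pre = "ryk"  [A₁.pre ++ "k"]
19. n3.lim = "yury"  [A₀.mk ++ A₁.pre]
20. n2.hot = 7  [D.live * -2 + 35]
21. n2.wid = 21  [D.fin + 25]
22. n10.tag = 28  [terminal]
23. n1.pre = "ywv"  [A.mk ++ "v"]
24. n1.lim = "ywu"  [A.mk ++ "u"]
25. n0.live = true  [S.key == true]
26. n0.mk = 14  [len(A.pre) + 11]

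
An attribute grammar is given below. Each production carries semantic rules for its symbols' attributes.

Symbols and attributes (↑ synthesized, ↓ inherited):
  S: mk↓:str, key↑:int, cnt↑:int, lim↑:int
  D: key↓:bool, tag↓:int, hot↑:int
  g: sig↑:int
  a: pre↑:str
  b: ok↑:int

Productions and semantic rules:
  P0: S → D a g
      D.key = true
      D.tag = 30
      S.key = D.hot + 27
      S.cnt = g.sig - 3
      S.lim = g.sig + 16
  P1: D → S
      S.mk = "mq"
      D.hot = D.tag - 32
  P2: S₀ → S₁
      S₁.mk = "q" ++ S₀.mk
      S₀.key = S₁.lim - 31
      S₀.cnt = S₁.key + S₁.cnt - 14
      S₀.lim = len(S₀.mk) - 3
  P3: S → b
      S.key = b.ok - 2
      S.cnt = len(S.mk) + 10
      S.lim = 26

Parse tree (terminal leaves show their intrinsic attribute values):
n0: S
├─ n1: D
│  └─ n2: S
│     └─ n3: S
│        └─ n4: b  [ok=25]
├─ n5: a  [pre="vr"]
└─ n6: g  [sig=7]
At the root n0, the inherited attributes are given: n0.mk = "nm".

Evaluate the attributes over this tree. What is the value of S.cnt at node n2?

22

1. n0.mk = "nm"  [given at root]
2. n1.key = true  [true]
3. n1.tag = 30  [30]
4. n2.mk = "mq"  ["mq"]
5. n3.mk = "qmq"  ["q" ++ S₀.mk]
6. n4.ok = 25  [terminal]
7. n3.key = 23  [b.ok - 2]
8. n3.cnt = 13  [len(S.mk) + 10]
9. n3.lim = 26  [26]
10. n2.key = -5  [S₁.lim - 31]
11. n2.cnt = 22  [S₁.key + S₁.cnt - 14]
12. n2.lim = -1  [len(S₀.mk) - 3]
13. n1.hot = -2  [D.tag - 32]
14. n5.pre = "vr"  [terminal]
15. n6.sig = 7  [terminal]
16. n0.key = 25  [D.hot + 27]
17. n0.cnt = 4  [g.sig - 3]
18. n0.lim = 23  [g.sig + 16]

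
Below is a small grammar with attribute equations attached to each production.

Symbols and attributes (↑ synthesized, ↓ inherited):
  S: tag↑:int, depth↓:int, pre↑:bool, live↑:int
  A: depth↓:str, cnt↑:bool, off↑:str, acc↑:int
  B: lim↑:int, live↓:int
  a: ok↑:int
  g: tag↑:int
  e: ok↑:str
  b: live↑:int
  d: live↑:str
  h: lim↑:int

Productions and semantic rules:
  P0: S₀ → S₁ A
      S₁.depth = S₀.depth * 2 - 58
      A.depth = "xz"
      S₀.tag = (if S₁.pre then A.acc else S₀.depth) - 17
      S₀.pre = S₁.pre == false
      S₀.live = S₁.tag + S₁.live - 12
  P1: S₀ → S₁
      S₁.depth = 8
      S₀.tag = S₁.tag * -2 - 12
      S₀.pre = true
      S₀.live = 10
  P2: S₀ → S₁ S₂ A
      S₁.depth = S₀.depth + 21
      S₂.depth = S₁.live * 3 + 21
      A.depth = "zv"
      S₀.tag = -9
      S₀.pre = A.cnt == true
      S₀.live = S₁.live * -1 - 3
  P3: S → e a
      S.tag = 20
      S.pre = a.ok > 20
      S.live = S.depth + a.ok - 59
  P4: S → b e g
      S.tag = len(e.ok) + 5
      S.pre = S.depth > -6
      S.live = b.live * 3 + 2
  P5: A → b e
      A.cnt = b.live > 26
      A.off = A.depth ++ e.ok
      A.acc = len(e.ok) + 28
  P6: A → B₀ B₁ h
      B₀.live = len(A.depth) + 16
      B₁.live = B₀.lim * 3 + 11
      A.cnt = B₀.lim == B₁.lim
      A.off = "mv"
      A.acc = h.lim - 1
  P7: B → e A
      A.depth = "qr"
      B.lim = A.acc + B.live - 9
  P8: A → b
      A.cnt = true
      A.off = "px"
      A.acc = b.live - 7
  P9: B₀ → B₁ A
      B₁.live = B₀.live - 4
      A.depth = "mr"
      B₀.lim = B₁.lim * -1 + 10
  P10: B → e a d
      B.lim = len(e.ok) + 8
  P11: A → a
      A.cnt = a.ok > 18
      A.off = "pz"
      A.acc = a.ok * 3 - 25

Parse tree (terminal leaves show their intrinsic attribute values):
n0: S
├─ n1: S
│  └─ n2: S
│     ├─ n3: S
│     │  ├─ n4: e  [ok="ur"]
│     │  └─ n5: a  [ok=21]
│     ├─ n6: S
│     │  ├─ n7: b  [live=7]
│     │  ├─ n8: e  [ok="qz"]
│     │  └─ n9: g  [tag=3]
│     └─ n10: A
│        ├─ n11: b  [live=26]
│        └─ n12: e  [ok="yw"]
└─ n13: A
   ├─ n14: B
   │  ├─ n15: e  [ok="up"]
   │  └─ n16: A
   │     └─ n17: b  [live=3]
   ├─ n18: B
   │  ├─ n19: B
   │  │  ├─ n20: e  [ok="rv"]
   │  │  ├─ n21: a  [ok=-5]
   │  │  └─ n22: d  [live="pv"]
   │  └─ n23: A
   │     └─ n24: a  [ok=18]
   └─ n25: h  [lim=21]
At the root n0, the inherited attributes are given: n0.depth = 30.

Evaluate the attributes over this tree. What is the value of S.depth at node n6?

1. n0.depth = 30  [given at root]
2. n1.depth = 2  [S₀.depth * 2 - 58]
3. n2.depth = 8  [8]
4. n3.depth = 29  [S₀.depth + 21]
5. n4.ok = "ur"  [terminal]
6. n5.ok = 21  [terminal]
7. n3.tag = 20  [20]
8. n3.pre = true  [a.ok > 20]
9. n3.live = -9  [S.depth + a.ok - 59]
10. n6.depth = -6  [S₁.live * 3 + 21]
11. n7.live = 7  [terminal]
12. n8.ok = "qz"  [terminal]
13. n9.tag = 3  [terminal]
14. n6.tag = 7  [len(e.ok) + 5]
15. n6.pre = false  [S.depth > -6]
16. n6.live = 23  [b.live * 3 + 2]
17. n10.depth = "zv"  ["zv"]
18. n11.live = 26  [terminal]
19. n12.ok = "yw"  [terminal]
20. n10.cnt = false  [b.live > 26]
21. n10.off = "zvyw"  [A.depth ++ e.ok]
22. n10.acc = 30  [len(e.ok) + 28]
23. n2.tag = -9  [-9]
24. n2.pre = false  [A.cnt == true]
25. n2.live = 6  [S₁.live * -1 - 3]
26. n1.tag = 6  [S₁.tag * -2 - 12]
27. n1.pre = true  [true]
28. n1.live = 10  [10]
29. n13.depth = "xz"  ["xz"]
30. n14.live = 18  [len(A.depth) + 16]
31. n15.ok = "up"  [terminal]
32. n16.depth = "qr"  ["qr"]
33. n17.live = 3  [terminal]
34. n16.cnt = true  [true]
35. n16.off = "px"  ["px"]
36. n16.acc = -4  [b.live - 7]
37. n14.lim = 5  [A.acc + B.live - 9]
38. n18.live = 26  [B₀.lim * 3 + 11]
39. n19.live = 22  [B₀.live - 4]
40. n20.ok = "rv"  [terminal]
41. n21.ok = -5  [terminal]
42. n22.live = "pv"  [terminal]
43. n19.lim = 10  [len(e.ok) + 8]
44. n23.depth = "mr"  ["mr"]
45. n24.ok = 18  [terminal]
46. n23.cnt = false  [a.ok > 18]
47. n23.off = "pz"  ["pz"]
48. n23.acc = 29  [a.ok * 3 - 25]
49. n18.lim = 0  [B₁.lim * -1 + 10]
50. n25.lim = 21  [terminal]
51. n13.cnt = false  [B₀.lim == B₁.lim]
52. n13.off = "mv"  ["mv"]
53. n13.acc = 20  [h.lim - 1]
54. n0.tag = 3  [(if S₁.pre then A.acc else S₀.depth) - 17]
55. n0.pre = false  [S₁.pre == false]
56. n0.live = 4  [S₁.tag + S₁.live - 12]

-6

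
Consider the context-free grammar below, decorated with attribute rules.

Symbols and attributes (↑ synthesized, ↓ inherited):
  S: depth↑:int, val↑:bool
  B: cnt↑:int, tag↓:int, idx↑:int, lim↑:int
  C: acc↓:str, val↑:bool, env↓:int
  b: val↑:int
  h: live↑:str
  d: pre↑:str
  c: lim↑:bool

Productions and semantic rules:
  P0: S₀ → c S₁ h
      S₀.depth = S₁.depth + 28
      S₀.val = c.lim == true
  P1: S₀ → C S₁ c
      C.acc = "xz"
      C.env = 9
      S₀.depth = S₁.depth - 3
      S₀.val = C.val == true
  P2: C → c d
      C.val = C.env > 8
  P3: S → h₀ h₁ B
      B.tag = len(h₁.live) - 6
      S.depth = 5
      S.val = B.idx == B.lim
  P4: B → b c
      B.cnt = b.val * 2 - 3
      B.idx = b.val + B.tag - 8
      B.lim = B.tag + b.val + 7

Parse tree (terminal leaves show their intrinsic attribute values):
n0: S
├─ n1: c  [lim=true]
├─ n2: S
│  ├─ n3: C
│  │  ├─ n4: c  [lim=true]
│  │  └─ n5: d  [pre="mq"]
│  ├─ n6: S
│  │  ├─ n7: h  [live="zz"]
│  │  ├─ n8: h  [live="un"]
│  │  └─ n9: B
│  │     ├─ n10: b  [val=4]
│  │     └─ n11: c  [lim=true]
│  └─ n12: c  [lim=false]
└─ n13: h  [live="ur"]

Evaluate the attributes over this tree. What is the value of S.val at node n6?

1. n1.lim = true  [terminal]
2. n3.acc = "xz"  ["xz"]
3. n3.env = 9  [9]
4. n4.lim = true  [terminal]
5. n5.pre = "mq"  [terminal]
6. n3.val = true  [C.env > 8]
7. n7.live = "zz"  [terminal]
8. n8.live = "un"  [terminal]
9. n9.tag = -4  [len(h₁.live) - 6]
10. n10.val = 4  [terminal]
11. n11.lim = true  [terminal]
12. n9.cnt = 5  [b.val * 2 - 3]
13. n9.idx = -8  [b.val + B.tag - 8]
14. n9.lim = 7  [B.tag + b.val + 7]
15. n6.depth = 5  [5]
16. n6.val = false  [B.idx == B.lim]
17. n12.lim = false  [terminal]
18. n2.depth = 2  [S₁.depth - 3]
19. n2.val = true  [C.val == true]
20. n13.live = "ur"  [terminal]
21. n0.depth = 30  [S₁.depth + 28]
22. n0.val = true  [c.lim == true]

false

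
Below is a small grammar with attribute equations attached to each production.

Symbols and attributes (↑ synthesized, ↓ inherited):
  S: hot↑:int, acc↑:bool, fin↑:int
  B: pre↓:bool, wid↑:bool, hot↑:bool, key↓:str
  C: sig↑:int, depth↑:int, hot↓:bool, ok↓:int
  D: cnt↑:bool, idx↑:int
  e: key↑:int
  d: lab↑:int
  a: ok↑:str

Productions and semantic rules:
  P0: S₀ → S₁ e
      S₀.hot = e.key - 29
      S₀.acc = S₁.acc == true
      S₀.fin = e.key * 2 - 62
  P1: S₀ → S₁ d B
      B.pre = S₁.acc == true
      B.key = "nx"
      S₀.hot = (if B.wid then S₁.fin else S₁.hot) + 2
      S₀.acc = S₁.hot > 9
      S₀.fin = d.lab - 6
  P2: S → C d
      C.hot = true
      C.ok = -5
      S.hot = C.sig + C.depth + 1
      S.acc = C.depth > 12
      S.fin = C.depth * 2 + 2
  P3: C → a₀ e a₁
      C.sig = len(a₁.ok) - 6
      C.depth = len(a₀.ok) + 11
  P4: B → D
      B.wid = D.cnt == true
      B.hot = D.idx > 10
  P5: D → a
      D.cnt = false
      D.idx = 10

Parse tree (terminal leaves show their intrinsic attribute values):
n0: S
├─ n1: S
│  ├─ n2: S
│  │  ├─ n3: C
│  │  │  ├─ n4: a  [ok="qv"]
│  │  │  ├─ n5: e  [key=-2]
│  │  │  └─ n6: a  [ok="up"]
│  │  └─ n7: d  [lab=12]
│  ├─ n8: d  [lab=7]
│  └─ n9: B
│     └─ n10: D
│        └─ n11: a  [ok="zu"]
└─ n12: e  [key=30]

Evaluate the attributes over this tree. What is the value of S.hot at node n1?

12

1. n3.hot = true  [true]
2. n3.ok = -5  [-5]
3. n4.ok = "qv"  [terminal]
4. n5.key = -2  [terminal]
5. n6.ok = "up"  [terminal]
6. n3.sig = -4  [len(a₁.ok) - 6]
7. n3.depth = 13  [len(a₀.ok) + 11]
8. n7.lab = 12  [terminal]
9. n2.hot = 10  [C.sig + C.depth + 1]
10. n2.acc = true  [C.depth > 12]
11. n2.fin = 28  [C.depth * 2 + 2]
12. n8.lab = 7  [terminal]
13. n9.pre = true  [S₁.acc == true]
14. n9.key = "nx"  ["nx"]
15. n11.ok = "zu"  [terminal]
16. n10.cnt = false  [false]
17. n10.idx = 10  [10]
18. n9.wid = false  [D.cnt == true]
19. n9.hot = false  [D.idx > 10]
20. n1.hot = 12  [(if B.wid then S₁.fin else S₁.hot) + 2]
21. n1.acc = true  [S₁.hot > 9]
22. n1.fin = 1  [d.lab - 6]
23. n12.key = 30  [terminal]
24. n0.hot = 1  [e.key - 29]
25. n0.acc = true  [S₁.acc == true]
26. n0.fin = -2  [e.key * 2 - 62]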